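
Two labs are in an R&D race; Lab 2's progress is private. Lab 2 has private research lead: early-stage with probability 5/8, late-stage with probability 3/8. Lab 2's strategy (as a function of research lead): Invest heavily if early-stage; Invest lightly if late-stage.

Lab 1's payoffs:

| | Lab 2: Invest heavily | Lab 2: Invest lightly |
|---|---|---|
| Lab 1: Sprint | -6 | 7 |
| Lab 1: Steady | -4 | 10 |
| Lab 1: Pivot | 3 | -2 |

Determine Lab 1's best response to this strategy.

E[Sprint] = 5/8·(-6) + 3/8·(7) = -9/8
E[Steady] = 5/8·(-4) + 3/8·(10) = 5/4
E[Pivot] = 5/8·(3) + 3/8·(-2) = 9/8
Best response: Steady (5/4 is the largest).

Steady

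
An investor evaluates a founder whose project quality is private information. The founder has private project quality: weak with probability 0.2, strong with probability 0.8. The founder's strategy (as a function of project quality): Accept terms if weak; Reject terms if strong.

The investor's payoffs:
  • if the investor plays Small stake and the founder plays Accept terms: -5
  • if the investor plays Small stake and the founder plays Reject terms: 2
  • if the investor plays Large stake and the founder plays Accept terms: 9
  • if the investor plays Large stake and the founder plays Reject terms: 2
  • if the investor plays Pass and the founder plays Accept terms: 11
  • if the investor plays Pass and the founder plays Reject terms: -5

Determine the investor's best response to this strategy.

Large stake

Compute the investor's expected payoff for each action, taking the expectation over the founder's type.
E[Small stake] = 0.2·(-5) + 0.8·(2) = 0.6
E[Large stake] = 0.2·(9) + 0.8·(2) = 3.4
E[Pass] = 0.2·(11) + 0.8·(-5) = -1.8
Best response: Large stake (3.4 is the largest).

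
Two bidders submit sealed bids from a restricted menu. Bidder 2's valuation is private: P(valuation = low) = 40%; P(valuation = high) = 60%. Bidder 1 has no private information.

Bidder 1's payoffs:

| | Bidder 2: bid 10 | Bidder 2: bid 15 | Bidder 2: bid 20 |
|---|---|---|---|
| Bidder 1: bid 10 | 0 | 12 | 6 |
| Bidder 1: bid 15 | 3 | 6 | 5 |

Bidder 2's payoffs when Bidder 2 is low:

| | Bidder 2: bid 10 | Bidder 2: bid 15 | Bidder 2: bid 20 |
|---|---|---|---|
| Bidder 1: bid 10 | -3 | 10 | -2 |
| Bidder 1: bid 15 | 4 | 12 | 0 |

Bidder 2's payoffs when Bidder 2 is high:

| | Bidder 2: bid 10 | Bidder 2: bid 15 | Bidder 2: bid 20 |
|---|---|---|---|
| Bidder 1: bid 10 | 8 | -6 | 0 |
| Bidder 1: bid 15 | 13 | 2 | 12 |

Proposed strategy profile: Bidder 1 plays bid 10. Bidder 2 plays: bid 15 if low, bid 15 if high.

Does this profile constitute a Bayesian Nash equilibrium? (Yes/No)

Bidder 1 plays bid 10: E[bid 10] = 0.4·(12) + 0.6·(12) = 12; E[bid 15] = 6. Best-responding. ✓
Bidder 2 (valuation low), facing bid 10: bid 10 gives -3, bid 15 gives 10, bid 20 gives -2. Proposed bid 15 is best. ✓
Bidder 2 (valuation high), facing bid 10: bid 10 gives 8, bid 15 gives -6, bid 20 gives 0. Proposed bid 15 is not best — profitable deviation exists. ✗

No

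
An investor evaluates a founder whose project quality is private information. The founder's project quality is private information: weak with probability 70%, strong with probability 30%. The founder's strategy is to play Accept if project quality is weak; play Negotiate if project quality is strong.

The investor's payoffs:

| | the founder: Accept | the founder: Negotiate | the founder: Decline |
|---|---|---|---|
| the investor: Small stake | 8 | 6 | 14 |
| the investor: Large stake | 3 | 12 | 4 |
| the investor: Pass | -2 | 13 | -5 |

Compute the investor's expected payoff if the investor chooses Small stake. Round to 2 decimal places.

E[Small stake] = 0.7·8 + 0.3·6 = 5.6 + 1.8 = 7.4

7.40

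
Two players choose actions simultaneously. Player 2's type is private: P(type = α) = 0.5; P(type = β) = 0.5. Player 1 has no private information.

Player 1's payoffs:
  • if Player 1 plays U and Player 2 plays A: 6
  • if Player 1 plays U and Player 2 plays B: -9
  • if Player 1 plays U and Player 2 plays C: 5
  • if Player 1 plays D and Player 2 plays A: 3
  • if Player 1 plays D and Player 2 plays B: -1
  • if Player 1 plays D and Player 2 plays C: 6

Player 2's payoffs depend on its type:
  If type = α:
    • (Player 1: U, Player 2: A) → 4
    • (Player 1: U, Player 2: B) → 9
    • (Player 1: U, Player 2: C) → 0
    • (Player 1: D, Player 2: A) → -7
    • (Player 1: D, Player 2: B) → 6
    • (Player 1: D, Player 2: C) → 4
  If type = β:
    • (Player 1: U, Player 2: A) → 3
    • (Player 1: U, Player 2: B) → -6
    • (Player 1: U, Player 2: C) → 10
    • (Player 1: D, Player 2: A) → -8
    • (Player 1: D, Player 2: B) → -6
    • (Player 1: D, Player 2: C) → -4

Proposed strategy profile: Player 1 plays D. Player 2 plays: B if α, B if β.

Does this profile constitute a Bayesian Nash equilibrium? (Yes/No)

A profile is a BNE iff every type of every player is best-responding given beliefs about the other side.
Player 1 plays D: E[D] = 0.5·(-1) + 0.5·(-1) = -1; E[U] = -9. Best-responding. ✓
Player 2 (type α), facing D: A gives -7, B gives 6, C gives 4. Proposed B is best. ✓
Player 2 (type β), facing D: A gives -8, B gives -6, C gives -4. Proposed B is not best — profitable deviation exists. ✗

No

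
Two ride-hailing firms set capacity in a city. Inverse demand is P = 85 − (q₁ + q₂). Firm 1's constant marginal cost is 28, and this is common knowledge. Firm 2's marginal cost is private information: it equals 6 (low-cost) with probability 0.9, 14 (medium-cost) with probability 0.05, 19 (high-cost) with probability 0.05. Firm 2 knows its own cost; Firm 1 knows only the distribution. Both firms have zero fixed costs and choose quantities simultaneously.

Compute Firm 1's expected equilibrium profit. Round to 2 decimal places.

Type-c best response for Firm 2: q₂(c) = (85 − c)/2 − q₁/2.
Firm 1 maximizes expected profit; its first-order condition is 85 − 2q₁ − E[q₂] − 28 = 0.
Substituting E[q₂] and solving: E[c₂] = 7.05, so q₁ = (85 − 2·28 + 7.05)/3 = 12.0167.
E[P] = 85 − (q₁ + E[q₂]) = 40.0167; Firm 1's expected profit = (E[P] − 28)·q₁ = (40.0167 − 28)·12.0167 = 144.4.

144.40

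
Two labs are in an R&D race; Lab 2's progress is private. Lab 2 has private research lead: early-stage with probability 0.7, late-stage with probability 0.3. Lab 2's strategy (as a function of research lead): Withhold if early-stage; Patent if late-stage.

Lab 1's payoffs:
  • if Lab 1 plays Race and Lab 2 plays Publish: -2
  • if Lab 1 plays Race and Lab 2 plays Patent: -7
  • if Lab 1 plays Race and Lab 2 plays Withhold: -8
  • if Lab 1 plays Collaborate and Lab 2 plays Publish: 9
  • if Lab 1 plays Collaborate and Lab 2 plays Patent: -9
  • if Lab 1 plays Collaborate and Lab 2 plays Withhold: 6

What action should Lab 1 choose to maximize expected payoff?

Compute Lab 1's expected payoff for each action, taking the expectation over Lab 2's type.
E[Race] = 0.7·(-8) + 0.3·(-7) = -7.7
E[Collaborate] = 0.7·(6) + 0.3·(-9) = 1.5
Best response: Collaborate (1.5 is the largest).

Collaborate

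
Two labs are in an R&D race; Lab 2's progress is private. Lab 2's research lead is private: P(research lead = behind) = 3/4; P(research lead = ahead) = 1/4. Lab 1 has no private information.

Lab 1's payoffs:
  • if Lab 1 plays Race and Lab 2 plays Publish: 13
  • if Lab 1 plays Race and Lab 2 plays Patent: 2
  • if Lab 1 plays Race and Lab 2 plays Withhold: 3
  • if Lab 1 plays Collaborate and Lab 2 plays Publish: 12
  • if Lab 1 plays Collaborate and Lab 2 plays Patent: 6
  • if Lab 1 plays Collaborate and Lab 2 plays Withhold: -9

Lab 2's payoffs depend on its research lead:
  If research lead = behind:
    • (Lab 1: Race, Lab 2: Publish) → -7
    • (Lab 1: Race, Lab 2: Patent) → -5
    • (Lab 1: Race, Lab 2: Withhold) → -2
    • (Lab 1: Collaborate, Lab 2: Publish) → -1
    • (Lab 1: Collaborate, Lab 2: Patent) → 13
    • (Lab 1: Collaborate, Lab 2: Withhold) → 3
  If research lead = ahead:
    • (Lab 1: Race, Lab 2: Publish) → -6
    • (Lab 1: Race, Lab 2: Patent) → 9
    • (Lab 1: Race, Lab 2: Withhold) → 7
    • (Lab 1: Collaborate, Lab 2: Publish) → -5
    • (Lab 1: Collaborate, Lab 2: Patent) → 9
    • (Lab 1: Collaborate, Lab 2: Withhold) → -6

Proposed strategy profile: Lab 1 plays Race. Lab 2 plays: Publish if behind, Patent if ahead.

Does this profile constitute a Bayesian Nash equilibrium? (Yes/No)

No

Lab 1 plays Race: E[Race] = 3/4·(13) + 1/4·(2) = 41/4; E[Collaborate] = 21/2. Not best-responding. ✗
Lab 2 (research lead behind), facing Race: Publish gives -7, Patent gives -5, Withhold gives -2. Proposed Publish is not best — profitable deviation exists. ✗
Lab 2 (research lead ahead), facing Race: Publish gives -6, Patent gives 9, Withhold gives 7. Proposed Patent is best. ✓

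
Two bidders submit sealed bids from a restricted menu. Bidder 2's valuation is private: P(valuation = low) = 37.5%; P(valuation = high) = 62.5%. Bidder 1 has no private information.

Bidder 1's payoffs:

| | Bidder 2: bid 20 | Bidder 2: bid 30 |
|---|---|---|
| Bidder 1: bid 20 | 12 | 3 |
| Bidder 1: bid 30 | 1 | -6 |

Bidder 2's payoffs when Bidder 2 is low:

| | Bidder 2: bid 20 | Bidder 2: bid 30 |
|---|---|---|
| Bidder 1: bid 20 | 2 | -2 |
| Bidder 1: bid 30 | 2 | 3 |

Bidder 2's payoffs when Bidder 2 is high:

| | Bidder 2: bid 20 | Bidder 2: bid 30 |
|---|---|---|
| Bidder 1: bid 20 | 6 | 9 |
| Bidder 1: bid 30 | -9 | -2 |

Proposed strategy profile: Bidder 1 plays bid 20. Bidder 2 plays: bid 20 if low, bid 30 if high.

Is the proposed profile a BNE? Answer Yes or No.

Yes

A profile is a BNE iff every type of every player is best-responding given beliefs about the other side.
Bidder 1 plays bid 20: E[bid 20] = 0.375·(12) + 0.625·(3) = 6.375; E[bid 30] = -3.375. Best-responding. ✓
Bidder 2 (valuation low), facing bid 20: bid 20 gives 2, bid 30 gives -2. Proposed bid 20 is best. ✓
Bidder 2 (valuation high), facing bid 20: bid 20 gives 6, bid 30 gives 9. Proposed bid 30 is best. ✓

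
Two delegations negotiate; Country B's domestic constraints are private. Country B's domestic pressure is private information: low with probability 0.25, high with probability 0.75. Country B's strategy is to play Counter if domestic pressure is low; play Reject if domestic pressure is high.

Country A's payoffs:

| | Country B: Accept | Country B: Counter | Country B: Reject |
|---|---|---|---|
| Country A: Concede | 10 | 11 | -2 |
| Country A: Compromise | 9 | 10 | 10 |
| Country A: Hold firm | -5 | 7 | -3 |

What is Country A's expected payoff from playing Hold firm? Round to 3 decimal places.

E[Hold firm] = 0.25·7 + 0.75·(-3) = 1.75 + (-2.25) = -0.5

-0.500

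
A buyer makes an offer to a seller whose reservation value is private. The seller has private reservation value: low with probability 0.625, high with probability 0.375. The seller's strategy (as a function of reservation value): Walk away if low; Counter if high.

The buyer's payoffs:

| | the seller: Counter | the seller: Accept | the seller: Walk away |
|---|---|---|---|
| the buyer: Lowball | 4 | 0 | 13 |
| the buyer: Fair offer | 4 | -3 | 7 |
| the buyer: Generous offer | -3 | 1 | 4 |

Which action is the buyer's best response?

Lowball

E[Lowball] = 0.625·(13) + 0.375·(4) = 9.625
E[Fair offer] = 0.625·(7) + 0.375·(4) = 5.875
E[Generous offer] = 0.625·(4) + 0.375·(-3) = 1.375
Best response: Lowball (9.625 is the largest).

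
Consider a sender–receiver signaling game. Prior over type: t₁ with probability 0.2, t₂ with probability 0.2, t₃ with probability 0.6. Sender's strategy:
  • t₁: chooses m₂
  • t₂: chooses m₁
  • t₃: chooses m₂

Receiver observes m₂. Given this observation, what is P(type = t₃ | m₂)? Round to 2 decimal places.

P(m₂) = 0.2·1 + 0.2·0 + 0.6·1 = 0.8
P(t₃ | m₂) = (0.6·1) / 0.8 = 0.6 / 0.8 = 0.75

0.75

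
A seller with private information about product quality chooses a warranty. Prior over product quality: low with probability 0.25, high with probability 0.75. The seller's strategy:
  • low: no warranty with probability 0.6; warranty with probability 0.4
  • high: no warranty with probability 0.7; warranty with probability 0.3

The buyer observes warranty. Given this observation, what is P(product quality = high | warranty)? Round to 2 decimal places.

0.69

P(warranty) = 0.25·0.4 + 0.75·0.3 = 0.325
P(high | warranty) = (0.75·0.3) / 0.325 = 0.225 / 0.325 = 0.692308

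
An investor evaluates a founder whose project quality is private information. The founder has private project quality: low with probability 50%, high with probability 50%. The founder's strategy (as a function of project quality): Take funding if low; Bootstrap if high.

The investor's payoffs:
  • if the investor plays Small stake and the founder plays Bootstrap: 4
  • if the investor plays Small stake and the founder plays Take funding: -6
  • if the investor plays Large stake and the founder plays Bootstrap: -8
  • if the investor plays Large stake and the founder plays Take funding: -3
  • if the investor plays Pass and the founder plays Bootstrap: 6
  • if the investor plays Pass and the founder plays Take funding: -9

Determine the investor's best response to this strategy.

Compute the investor's expected payoff for each action, taking the expectation over the founder's type.
E[Small stake] = 0.5·(-6) + 0.5·(4) = -1
E[Large stake] = 0.5·(-3) + 0.5·(-8) = -5.5
E[Pass] = 0.5·(-9) + 0.5·(6) = -1.5
Best response: Small stake (-1 is the largest).

Small stake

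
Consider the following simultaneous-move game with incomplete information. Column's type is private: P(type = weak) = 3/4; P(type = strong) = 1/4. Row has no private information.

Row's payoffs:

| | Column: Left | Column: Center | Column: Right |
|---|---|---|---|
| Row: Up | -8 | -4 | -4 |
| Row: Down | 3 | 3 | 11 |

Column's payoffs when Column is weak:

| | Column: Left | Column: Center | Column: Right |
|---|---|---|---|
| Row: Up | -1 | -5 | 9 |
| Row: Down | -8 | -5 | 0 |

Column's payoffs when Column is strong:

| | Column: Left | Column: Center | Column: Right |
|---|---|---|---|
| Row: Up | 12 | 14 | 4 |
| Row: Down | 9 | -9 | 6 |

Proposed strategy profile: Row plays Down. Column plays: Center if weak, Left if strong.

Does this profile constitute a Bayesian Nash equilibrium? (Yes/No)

Row plays Down: E[Down] = 3/4·(3) + 1/4·(3) = 3; E[Up] = -5. Best-responding. ✓
Column (type weak), facing Down: Left gives -8, Center gives -5, Right gives 0. Proposed Center is not best — profitable deviation exists. ✗
Column (type strong), facing Down: Left gives 9, Center gives -9, Right gives 6. Proposed Left is best. ✓

No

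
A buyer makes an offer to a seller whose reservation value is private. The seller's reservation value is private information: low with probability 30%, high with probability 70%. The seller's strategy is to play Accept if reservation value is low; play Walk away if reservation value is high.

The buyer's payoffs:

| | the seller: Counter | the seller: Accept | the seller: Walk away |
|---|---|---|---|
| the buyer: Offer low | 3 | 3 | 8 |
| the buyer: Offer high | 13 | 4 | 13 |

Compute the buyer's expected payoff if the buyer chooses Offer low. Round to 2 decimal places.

Take the expectation over the seller's reservation value, weighting each type's action by its prior probability.
E[Offer low] = 0.3·3 + 0.7·8 = 0.9 + 5.6 = 6.5

6.50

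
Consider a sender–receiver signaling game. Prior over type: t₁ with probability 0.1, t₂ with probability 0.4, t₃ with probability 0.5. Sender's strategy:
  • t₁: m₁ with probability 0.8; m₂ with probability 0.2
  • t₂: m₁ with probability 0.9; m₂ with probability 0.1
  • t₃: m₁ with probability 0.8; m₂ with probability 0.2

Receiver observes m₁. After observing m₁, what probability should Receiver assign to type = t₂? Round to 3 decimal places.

0.429

P(m₁) = 0.1·0.8 + 0.4·0.9 + 0.5·0.8 = 0.84
P(t₂ | m₁) = (0.4·0.9) / 0.84 = 0.36 / 0.84 = 0.428571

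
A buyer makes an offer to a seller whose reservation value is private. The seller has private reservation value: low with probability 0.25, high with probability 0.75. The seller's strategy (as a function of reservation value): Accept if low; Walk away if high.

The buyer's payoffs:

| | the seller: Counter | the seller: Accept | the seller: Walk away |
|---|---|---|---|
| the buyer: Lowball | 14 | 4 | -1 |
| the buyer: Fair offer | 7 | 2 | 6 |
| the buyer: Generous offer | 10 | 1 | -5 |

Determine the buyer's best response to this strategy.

E[Lowball] = 0.25·(4) + 0.75·(-1) = 0.25
E[Fair offer] = 0.25·(2) + 0.75·(6) = 5
E[Generous offer] = 0.25·(1) + 0.75·(-5) = -3.5
Best response: Fair offer (5 is the largest).

Fair offer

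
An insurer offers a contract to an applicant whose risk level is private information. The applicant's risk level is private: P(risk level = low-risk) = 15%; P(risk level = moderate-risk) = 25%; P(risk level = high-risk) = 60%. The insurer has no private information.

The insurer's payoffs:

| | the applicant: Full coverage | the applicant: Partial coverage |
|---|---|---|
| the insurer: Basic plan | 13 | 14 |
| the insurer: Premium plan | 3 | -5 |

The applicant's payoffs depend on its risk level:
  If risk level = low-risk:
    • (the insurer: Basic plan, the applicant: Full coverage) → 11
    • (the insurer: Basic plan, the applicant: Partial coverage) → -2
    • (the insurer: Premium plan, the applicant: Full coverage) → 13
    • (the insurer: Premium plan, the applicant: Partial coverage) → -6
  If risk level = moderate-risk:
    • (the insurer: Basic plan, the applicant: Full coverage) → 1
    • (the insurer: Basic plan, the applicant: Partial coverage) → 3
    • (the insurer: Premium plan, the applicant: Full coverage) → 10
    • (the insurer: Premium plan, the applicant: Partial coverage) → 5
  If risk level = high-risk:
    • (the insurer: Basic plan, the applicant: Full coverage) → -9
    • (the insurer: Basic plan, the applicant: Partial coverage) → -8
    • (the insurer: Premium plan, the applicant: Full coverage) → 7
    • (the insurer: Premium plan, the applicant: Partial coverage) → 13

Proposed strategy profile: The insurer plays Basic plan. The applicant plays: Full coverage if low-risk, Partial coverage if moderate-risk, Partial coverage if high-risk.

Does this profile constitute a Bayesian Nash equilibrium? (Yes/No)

Yes

A profile is a BNE iff every type of every player is best-responding given beliefs about the other side.
The insurer plays Basic plan: E[Basic plan] = 0.15·(13) + 0.25·(14) + 0.6·(14) = 13.85; E[Premium plan] = -3.8. Best-responding. ✓
The applicant (risk level low-risk), facing Basic plan: Full coverage gives 11, Partial coverage gives -2. Proposed Full coverage is best. ✓
The applicant (risk level moderate-risk), facing Basic plan: Full coverage gives 1, Partial coverage gives 3. Proposed Partial coverage is best. ✓
The applicant (risk level high-risk), facing Basic plan: Full coverage gives -9, Partial coverage gives -8. Proposed Partial coverage is best. ✓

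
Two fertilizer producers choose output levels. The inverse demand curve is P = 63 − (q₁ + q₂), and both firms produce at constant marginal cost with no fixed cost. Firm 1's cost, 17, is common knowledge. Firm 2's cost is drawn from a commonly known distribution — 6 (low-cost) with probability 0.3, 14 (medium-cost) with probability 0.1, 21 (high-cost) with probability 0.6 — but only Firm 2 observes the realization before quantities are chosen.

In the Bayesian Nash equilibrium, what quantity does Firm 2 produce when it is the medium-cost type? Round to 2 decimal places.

Type-c best response for Firm 2: q₂(c) = (63 − c)/2 − q₁/2.
Firm 1 maximizes expected profit; its first-order condition is 63 − 2q₁ − E[q₂] − 17 = 0.
Substituting E[q₂] and solving: E[c₂] = 15.8, so q₁ = (63 − 2·17 + 15.8)/3 = 14.9333.
q₂(medium-cost) = (63 − 14 − 14.9333)/2 = 17.0333.

17.03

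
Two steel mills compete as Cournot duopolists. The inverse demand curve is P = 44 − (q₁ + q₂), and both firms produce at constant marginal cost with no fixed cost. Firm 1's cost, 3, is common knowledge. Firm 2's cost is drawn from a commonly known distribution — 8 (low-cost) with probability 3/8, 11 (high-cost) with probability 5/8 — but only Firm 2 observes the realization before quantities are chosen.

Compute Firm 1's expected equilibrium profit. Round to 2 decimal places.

Each type of Firm 2 best-responds to q₁; Firm 1 best-responds to the expected q₂ over Firm 2's types.
Firm 2 with cost c maximizes (44 − (q₁+q₂) − c)·q₂, giving q₂(c) = (44 − c − q₁)/2.
E[c₂] = 3/8·8 + 5/8·11 = 9.875
Firm 1's FOC against E[q₂] yields q₁ = (44 − 2·3 + E[c₂])/3 = (44 − 6 + 9.875)/3 = 15.9583.
E[P] = 44 − (q₁ + E[q₂]) = 18.9583; Firm 1's expected profit = (E[P] − 3)·q₁ = (18.9583 − 3)·15.9583 = 254.668.

254.67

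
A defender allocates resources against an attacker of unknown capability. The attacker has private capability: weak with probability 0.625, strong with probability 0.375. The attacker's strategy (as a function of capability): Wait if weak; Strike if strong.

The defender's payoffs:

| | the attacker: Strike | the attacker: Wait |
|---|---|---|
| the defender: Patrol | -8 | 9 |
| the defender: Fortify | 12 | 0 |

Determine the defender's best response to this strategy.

E[Patrol] = 0.625·(9) + 0.375·(-8) = 2.625
E[Fortify] = 0.625·(0) + 0.375·(12) = 4.5
Best response: Fortify (4.5 is the largest).

Fortify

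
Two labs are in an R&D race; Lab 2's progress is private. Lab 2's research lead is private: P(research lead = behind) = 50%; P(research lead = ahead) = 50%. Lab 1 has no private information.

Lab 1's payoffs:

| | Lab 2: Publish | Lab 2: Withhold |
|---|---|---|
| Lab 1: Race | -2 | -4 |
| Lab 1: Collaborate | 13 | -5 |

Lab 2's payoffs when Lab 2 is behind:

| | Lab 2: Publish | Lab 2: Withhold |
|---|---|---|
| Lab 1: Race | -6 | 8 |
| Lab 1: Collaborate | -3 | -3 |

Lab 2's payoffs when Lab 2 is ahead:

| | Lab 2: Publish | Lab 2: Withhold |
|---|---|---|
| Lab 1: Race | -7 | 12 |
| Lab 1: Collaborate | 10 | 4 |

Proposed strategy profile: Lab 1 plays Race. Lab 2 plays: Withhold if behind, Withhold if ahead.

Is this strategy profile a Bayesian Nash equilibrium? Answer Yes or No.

Lab 1 plays Race: E[Race] = 0.5·(-4) + 0.5·(-4) = -4; E[Collaborate] = -5. Best-responding. ✓
Lab 2 (research lead behind), facing Race: Publish gives -6, Withhold gives 8. Proposed Withhold is best. ✓
Lab 2 (research lead ahead), facing Race: Publish gives -7, Withhold gives 12. Proposed Withhold is best. ✓

Yes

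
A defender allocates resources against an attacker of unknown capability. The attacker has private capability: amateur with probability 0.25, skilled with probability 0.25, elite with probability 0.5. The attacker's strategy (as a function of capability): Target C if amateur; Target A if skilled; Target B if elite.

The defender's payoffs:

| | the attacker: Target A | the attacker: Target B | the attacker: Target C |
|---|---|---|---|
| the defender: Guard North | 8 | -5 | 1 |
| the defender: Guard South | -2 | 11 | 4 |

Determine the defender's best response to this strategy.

Guard South

E[Guard North] = 0.25·(1) + 0.25·(8) + 0.5·(-5) = -0.25
E[Guard South] = 0.25·(4) + 0.25·(-2) + 0.5·(11) = 6
Best response: Guard South (6 is the largest).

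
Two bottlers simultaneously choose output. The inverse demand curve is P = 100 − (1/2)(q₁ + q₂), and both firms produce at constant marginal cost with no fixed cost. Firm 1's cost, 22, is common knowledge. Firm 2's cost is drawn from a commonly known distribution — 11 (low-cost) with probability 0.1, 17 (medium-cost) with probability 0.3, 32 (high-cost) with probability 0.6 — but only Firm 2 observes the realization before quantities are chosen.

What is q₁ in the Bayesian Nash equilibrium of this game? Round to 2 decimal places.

Each type of Firm 2 best-responds to q₁; Firm 1 best-responds to the expected q₂ over Firm 2's types.
Firm 2 with cost c maximizes (100 − (1/2)(q₁+q₂) − c)·q₂, giving q₂(c) = (100 − c − (1/2)q₁).
E[c₂] = 0.1·11 + 0.3·17 + 0.6·32 = 25.4
Firm 1's FOC against E[q₂] yields q₁ = (100 − 2·22 + E[c₂])/(3/2) = (100 − 44 + 25.4)/(3/2) = 54.2667.

54.27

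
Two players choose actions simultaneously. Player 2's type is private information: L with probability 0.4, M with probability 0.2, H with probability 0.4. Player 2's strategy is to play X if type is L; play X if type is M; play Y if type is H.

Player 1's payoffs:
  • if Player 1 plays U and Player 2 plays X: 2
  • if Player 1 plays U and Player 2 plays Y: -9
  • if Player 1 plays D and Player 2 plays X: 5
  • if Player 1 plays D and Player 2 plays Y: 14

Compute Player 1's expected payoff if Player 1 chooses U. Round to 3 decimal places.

-2.400

Take the expectation over Player 2's type, weighting each type's action by its prior probability.
E[U] = 0.4·2 + 0.2·2 + 0.4·(-9) = 0.8 + 0.4 + (-3.6) = -2.4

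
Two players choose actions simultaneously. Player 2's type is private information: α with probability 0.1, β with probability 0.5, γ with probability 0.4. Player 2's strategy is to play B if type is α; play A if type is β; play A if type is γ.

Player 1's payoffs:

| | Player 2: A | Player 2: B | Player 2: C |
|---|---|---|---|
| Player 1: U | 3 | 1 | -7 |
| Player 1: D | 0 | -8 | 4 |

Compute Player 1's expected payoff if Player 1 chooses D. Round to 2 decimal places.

E[D] = 0.1·(-8) + 0.5·0 + 0.4·0 = (-0.8) + 0 + 0 = -0.8

-0.80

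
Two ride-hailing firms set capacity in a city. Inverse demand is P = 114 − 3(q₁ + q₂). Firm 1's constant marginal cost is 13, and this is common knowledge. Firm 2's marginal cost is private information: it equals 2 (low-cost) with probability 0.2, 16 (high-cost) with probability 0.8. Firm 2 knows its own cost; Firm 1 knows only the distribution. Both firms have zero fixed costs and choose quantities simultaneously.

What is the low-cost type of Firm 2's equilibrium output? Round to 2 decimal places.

13.04

Firm 2 with cost c maximizes (114 − 3(q₁+q₂) − c)·q₂, giving q₂(c) = (114 − c − 3q₁)/6.
E[c₂] = 0.2·2 + 0.8·16 = 13.2
Firm 1's FOC against E[q₂] yields q₁ = (114 − 2·13 + E[c₂])/9 = (114 − 26 + 13.2)/9 = 11.2444.
q₂(low-cost) = (114 − 2 − 3·11.2444)/6 = 13.0444.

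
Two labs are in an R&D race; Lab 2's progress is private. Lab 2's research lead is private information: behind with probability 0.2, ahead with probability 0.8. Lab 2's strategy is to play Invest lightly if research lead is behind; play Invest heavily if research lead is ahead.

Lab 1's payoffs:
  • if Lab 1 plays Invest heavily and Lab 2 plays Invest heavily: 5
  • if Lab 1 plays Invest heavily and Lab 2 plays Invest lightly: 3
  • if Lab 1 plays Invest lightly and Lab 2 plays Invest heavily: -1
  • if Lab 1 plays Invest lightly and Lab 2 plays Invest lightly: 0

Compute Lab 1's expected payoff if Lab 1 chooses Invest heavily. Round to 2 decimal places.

E[Invest heavily] = 0.2·3 + 0.8·5 = 0.6 + 4 = 4.6

4.60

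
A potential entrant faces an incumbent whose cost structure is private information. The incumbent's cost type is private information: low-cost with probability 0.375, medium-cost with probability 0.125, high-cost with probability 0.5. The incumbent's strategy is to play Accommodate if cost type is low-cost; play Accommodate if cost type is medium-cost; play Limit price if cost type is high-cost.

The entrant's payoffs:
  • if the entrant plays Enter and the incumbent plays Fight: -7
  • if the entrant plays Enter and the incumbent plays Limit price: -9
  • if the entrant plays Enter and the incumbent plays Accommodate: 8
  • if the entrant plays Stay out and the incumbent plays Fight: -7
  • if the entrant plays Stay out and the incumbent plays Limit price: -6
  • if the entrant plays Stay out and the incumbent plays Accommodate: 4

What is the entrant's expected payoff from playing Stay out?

E[Stay out] = 0.375·4 + 0.125·4 + 0.5·(-6) = 1.5 + 0.5 + (-3) = -1

-1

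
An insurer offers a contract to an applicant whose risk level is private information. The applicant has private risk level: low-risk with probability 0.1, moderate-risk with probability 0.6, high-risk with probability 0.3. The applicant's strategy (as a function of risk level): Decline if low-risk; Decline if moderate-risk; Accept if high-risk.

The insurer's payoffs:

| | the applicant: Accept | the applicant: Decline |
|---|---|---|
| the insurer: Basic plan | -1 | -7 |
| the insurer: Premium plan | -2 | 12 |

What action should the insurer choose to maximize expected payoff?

Premium plan

Compute the insurer's expected payoff for each action, taking the expectation over the applicant's type.
E[Basic plan] = 0.1·(-7) + 0.6·(-7) + 0.3·(-1) = -5.2
E[Premium plan] = 0.1·(12) + 0.6·(12) + 0.3·(-2) = 7.8
Best response: Premium plan (7.8 is the largest).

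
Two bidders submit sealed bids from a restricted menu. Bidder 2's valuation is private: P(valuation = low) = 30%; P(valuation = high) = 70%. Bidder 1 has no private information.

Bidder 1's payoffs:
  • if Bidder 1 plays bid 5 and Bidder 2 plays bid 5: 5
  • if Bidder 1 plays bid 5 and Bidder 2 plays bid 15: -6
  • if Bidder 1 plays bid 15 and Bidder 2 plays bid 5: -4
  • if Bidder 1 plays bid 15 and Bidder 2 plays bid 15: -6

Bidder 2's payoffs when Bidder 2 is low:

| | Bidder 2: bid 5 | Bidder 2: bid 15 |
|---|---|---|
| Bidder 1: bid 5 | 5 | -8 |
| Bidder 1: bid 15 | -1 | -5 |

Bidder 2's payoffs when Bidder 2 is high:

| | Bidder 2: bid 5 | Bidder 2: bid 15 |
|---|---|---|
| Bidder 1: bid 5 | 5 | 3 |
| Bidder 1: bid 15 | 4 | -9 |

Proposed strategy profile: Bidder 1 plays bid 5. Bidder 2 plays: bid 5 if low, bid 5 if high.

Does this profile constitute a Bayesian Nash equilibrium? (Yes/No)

Bidder 1 plays bid 5: E[bid 5] = 0.3·(5) + 0.7·(5) = 5; E[bid 15] = -4. Best-responding. ✓
Bidder 2 (valuation low), facing bid 5: bid 5 gives 5, bid 15 gives -8. Proposed bid 5 is best. ✓
Bidder 2 (valuation high), facing bid 5: bid 5 gives 5, bid 15 gives 3. Proposed bid 5 is best. ✓

Yes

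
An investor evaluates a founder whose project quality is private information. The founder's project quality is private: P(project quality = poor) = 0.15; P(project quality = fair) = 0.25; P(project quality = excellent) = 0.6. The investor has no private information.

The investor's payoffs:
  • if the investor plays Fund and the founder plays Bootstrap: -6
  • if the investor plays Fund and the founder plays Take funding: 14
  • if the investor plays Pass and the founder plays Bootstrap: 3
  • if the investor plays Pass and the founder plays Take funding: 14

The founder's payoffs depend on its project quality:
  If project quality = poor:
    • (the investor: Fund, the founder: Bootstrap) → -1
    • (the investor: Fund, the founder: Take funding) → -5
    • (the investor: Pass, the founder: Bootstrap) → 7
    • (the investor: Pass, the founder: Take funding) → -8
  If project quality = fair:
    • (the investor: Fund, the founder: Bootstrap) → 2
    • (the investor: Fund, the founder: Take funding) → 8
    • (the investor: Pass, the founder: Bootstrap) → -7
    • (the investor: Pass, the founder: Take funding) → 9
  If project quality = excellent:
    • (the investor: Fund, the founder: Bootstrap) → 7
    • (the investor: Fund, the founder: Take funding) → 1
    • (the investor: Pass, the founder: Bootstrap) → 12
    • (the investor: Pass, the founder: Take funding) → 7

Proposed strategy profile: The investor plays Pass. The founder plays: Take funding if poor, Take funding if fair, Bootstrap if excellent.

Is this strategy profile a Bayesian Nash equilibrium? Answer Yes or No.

No

A profile is a BNE iff every type of every player is best-responding given beliefs about the other side.
The investor plays Pass: E[Pass] = 0.15·(14) + 0.25·(14) + 0.6·(3) = 7.4; E[Fund] = 2. Best-responding. ✓
The founder (project quality poor), facing Pass: Bootstrap gives 7, Take funding gives -8. Proposed Take funding is not best — profitable deviation exists. ✗
The founder (project quality fair), facing Pass: Bootstrap gives -7, Take funding gives 9. Proposed Take funding is best. ✓
The founder (project quality excellent), facing Pass: Bootstrap gives 12, Take funding gives 7. Proposed Bootstrap is best. ✓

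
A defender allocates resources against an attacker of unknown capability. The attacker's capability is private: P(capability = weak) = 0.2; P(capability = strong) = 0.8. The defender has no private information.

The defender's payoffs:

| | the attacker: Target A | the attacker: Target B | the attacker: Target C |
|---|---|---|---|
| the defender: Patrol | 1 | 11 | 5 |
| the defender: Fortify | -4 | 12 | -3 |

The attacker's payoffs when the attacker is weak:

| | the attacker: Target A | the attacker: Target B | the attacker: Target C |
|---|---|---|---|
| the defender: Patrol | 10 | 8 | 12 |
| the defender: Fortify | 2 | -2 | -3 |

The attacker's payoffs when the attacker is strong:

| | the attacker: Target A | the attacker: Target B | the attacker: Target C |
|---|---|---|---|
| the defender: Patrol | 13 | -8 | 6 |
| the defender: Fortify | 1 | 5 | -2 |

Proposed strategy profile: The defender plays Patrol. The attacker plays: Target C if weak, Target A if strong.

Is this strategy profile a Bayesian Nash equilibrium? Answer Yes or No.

Yes

The defender plays Patrol: E[Patrol] = 0.2·(5) + 0.8·(1) = 1.8; E[Fortify] = -3.8. Best-responding. ✓
The attacker (capability weak), facing Patrol: Target A gives 10, Target B gives 8, Target C gives 12. Proposed Target C is best. ✓
The attacker (capability strong), facing Patrol: Target A gives 13, Target B gives -8, Target C gives 6. Proposed Target A is best. ✓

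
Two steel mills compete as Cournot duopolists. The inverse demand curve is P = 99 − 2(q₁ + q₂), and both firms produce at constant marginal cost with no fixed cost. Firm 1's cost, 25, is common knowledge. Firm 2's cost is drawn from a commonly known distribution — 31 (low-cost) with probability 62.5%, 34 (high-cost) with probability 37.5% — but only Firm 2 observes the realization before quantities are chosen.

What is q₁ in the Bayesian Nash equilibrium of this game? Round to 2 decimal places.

13.52

Each type of Firm 2 best-responds to q₁; Firm 1 best-responds to the expected q₂ over Firm 2's types.
Firm 2 with cost c maximizes (99 − 2(q₁+q₂) − c)·q₂, giving q₂(c) = (99 − c − 2q₁)/4.
E[c₂] = 0.625·31 + 0.375·34 = 32.125
Firm 1's FOC against E[q₂] yields q₁ = (99 − 2·25 + E[c₂])/6 = (99 − 50 + 32.125)/6 = 13.5208.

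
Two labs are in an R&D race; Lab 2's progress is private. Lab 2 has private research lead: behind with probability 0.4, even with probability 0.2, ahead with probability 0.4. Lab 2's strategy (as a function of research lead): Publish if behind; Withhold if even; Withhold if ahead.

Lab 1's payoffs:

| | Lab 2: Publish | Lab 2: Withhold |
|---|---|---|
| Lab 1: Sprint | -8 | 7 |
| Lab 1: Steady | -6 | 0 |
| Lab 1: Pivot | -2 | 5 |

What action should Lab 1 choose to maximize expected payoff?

E[Sprint] = 0.4·(-8) + 0.2·(7) + 0.4·(7) = 1
E[Steady] = 0.4·(-6) + 0.2·(0) + 0.4·(0) = -2.4
E[Pivot] = 0.4·(-2) + 0.2·(5) + 0.4·(5) = 2.2
Best response: Pivot (2.2 is the largest).

Pivot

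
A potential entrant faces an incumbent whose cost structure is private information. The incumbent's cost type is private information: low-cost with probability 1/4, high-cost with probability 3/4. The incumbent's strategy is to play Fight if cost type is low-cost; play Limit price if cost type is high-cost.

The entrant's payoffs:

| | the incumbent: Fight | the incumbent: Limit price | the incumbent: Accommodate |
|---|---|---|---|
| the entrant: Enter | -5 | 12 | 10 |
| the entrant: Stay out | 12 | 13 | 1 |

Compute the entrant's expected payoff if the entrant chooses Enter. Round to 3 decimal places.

7.750

E[Enter] = 1/4·(-5) + 3/4·12 = (-5/4) + 9 = 31/4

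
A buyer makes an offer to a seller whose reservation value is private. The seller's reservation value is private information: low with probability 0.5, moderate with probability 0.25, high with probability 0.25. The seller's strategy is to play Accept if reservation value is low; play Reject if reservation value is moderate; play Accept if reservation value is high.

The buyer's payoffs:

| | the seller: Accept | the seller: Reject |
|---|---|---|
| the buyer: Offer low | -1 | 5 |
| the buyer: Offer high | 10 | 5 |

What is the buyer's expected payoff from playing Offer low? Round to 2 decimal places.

0.50

Take the expectation over the seller's reservation value, weighting each type's action by its prior probability.
E[Offer low] = 0.5·(-1) + 0.25·5 + 0.25·(-1) = (-0.5) + 1.25 + (-0.25) = 0.5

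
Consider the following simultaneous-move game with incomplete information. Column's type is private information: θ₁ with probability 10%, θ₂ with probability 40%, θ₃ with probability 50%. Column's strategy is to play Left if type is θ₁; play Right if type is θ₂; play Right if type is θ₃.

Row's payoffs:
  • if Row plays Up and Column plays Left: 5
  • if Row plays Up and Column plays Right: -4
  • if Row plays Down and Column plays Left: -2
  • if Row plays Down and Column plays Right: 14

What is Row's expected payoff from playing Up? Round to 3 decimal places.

-3.100

E[Up] = 0.1·5 + 0.4·(-4) + 0.5·(-4) = 0.5 + (-1.6) + (-2) = -3.1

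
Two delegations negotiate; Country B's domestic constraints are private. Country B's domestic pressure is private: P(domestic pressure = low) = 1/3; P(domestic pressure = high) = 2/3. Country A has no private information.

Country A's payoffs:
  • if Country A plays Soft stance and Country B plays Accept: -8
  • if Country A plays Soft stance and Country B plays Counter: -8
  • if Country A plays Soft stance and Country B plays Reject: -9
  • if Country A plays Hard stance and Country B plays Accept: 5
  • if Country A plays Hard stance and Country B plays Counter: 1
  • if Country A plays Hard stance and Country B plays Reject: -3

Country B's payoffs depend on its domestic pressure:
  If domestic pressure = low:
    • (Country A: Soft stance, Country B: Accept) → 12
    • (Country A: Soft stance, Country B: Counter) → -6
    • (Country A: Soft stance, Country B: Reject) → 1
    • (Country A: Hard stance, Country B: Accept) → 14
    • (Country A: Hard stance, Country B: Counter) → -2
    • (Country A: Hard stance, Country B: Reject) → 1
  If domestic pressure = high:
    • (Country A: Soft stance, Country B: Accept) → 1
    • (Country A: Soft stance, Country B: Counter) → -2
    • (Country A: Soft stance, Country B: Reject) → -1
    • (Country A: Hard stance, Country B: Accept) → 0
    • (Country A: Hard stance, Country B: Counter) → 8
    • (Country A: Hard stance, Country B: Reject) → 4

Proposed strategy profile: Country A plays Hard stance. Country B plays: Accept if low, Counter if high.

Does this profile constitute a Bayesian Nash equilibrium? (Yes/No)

Yes

A profile is a BNE iff every type of every player is best-responding given beliefs about the other side.
Country A plays Hard stance: E[Hard stance] = 1/3·(5) + 2/3·(1) = 7/3; E[Soft stance] = -8. Best-responding. ✓
Country B (domestic pressure low), facing Hard stance: Accept gives 14, Counter gives -2, Reject gives 1. Proposed Accept is best. ✓
Country B (domestic pressure high), facing Hard stance: Accept gives 0, Counter gives 8, Reject gives 4. Proposed Counter is best. ✓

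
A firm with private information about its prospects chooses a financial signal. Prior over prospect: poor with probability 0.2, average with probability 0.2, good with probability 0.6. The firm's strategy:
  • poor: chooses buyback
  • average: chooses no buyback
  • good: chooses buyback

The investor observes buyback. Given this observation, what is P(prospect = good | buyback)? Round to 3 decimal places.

P(buyback) = 0.2·1 + 0.2·0 + 0.6·1 = 0.8
P(good | buyback) = (0.6·1) / 0.8 = 0.6 / 0.8 = 0.75

0.750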